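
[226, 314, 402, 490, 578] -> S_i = 226 + 88*i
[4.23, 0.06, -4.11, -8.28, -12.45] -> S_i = 4.23 + -4.17*i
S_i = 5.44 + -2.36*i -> [5.44, 3.08, 0.72, -1.64, -4.0]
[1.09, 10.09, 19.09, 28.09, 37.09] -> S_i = 1.09 + 9.00*i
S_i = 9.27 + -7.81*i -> [9.27, 1.46, -6.35, -14.16, -21.97]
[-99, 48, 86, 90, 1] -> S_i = Random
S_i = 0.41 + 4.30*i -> [0.41, 4.71, 9.01, 13.31, 17.61]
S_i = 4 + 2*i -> [4, 6, 8, 10, 12]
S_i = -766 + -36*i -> [-766, -802, -838, -874, -910]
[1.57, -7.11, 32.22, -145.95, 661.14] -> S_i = 1.57*(-4.53)^i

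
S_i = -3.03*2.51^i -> [-3.03, -7.61, -19.09, -47.91, -120.26]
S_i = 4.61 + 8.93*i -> [4.61, 13.54, 22.47, 31.4, 40.33]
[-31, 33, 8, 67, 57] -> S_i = Random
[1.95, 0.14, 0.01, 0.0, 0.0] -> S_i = 1.95*0.07^i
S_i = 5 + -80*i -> [5, -75, -155, -235, -315]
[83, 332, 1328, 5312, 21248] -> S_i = 83*4^i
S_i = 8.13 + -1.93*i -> [8.13, 6.2, 4.27, 2.34, 0.41]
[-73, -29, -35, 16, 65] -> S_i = Random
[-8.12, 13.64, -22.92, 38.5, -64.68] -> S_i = -8.12*(-1.68)^i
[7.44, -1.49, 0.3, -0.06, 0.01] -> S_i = 7.44*(-0.20)^i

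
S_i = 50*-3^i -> [50, -150, 450, -1350, 4050]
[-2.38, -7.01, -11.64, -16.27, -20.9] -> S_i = -2.38 + -4.63*i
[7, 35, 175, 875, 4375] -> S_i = 7*5^i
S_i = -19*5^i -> [-19, -95, -475, -2375, -11875]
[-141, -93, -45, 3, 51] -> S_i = -141 + 48*i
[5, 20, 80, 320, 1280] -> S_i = 5*4^i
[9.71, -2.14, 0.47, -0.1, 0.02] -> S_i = 9.71*(-0.22)^i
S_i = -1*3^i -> [-1, -3, -9, -27, -81]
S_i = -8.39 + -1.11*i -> [-8.39, -9.5, -10.61, -11.72, -12.83]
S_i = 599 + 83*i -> [599, 682, 765, 848, 931]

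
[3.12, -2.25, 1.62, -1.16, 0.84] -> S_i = 3.12*(-0.72)^i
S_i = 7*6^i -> [7, 42, 252, 1512, 9072]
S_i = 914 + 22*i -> [914, 936, 958, 980, 1002]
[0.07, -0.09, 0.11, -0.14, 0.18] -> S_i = 0.07*(-1.27)^i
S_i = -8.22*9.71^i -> [-8.22, -79.82, -775.02, -7525.4, -73071.62]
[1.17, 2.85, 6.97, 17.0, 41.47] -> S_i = 1.17*2.44^i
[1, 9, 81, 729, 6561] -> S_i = 1*9^i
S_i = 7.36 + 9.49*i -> [7.36, 16.85, 26.34, 35.83, 45.32]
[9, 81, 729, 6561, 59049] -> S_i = 9*9^i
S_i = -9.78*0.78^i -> [-9.78, -7.63, -5.95, -4.64, -3.62]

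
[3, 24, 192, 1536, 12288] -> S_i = 3*8^i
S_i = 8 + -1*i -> [8, 7, 6, 5, 4]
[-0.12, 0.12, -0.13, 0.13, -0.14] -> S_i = -0.12*(-1.03)^i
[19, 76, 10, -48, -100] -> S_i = Random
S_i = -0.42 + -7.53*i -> [-0.42, -7.95, -15.48, -23.01, -30.54]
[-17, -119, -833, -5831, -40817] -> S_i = -17*7^i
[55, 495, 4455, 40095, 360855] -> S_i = 55*9^i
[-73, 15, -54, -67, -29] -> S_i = Random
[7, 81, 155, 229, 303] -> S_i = 7 + 74*i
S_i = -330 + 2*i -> [-330, -328, -326, -324, -322]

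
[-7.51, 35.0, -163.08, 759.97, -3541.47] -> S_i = -7.51*(-4.66)^i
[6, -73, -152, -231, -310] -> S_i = 6 + -79*i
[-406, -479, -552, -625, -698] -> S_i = -406 + -73*i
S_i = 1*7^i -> [1, 7, 49, 343, 2401]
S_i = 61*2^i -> [61, 122, 244, 488, 976]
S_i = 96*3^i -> [96, 288, 864, 2592, 7776]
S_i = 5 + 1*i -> [5, 6, 7, 8, 9]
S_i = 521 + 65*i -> [521, 586, 651, 716, 781]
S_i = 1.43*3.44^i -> [1.43, 4.92, 16.92, 58.21, 200.25]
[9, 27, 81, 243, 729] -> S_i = 9*3^i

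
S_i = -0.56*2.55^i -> [-0.56, -1.43, -3.64, -9.29, -23.68]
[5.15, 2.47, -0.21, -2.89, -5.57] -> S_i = 5.15 + -2.68*i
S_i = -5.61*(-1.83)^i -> [-5.61, 10.27, -18.79, 34.38, -62.92]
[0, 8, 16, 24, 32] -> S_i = 0 + 8*i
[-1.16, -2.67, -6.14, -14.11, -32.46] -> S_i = -1.16*2.30^i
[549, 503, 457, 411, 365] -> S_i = 549 + -46*i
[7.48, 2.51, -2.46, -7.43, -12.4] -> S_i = 7.48 + -4.97*i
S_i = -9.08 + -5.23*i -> [-9.08, -14.31, -19.54, -24.77, -30.0]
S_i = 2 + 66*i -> [2, 68, 134, 200, 266]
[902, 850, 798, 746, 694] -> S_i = 902 + -52*i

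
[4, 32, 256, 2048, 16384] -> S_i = 4*8^i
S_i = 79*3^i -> [79, 237, 711, 2133, 6399]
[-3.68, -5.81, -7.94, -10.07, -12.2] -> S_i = -3.68 + -2.13*i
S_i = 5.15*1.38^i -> [5.15, 7.11, 9.81, 13.53, 18.68]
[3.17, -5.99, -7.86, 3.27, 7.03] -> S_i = Random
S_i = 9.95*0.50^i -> [9.95, 4.97, 2.49, 1.24, 0.62]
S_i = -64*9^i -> [-64, -576, -5184, -46656, -419904]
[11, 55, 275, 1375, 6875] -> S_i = 11*5^i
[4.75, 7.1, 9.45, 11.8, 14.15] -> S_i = 4.75 + 2.35*i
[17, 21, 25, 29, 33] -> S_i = 17 + 4*i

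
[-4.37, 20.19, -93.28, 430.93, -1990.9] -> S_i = -4.37*(-4.62)^i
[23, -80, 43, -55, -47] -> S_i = Random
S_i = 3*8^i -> [3, 24, 192, 1536, 12288]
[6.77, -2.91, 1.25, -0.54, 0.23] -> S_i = 6.77*(-0.43)^i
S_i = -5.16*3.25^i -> [-5.16, -16.77, -54.5, -177.13, -575.68]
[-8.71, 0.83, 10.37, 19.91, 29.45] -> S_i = -8.71 + 9.54*i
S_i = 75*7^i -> [75, 525, 3675, 25725, 180075]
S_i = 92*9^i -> [92, 828, 7452, 67068, 603612]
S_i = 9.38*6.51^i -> [9.38, 61.06, 397.53, 2587.89, 16847.16]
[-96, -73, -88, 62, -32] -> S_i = Random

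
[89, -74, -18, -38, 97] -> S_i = Random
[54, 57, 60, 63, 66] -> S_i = 54 + 3*i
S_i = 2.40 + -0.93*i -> [2.4, 1.47, 0.54, -0.39, -1.32]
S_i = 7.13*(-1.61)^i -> [7.13, -11.48, 18.48, -29.76, 47.91]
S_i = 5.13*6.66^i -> [5.13, 34.17, 227.54, 1515.44, 10092.86]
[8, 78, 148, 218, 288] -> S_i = 8 + 70*i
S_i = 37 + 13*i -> [37, 50, 63, 76, 89]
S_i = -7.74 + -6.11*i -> [-7.74, -13.85, -19.96, -26.07, -32.18]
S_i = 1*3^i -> [1, 3, 9, 27, 81]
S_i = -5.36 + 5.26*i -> [-5.36, -0.1, 5.16, 10.42, 15.68]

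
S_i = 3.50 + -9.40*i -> [3.5, -5.9, -15.3, -24.7, -34.1]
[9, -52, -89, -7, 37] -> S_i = Random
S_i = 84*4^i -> [84, 336, 1344, 5376, 21504]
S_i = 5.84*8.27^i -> [5.84, 48.3, 399.41, 3303.16, 27317.12]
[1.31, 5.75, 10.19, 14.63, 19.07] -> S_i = 1.31 + 4.44*i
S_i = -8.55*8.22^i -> [-8.55, -70.28, -577.71, -4748.77, -39034.93]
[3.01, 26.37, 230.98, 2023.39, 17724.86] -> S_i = 3.01*8.76^i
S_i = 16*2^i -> [16, 32, 64, 128, 256]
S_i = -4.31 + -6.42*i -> [-4.31, -10.73, -17.15, -23.57, -29.99]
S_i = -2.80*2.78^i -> [-2.8, -7.78, -21.64, -60.16, -167.24]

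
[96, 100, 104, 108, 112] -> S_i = 96 + 4*i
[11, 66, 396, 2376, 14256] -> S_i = 11*6^i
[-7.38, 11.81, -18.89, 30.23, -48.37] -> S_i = -7.38*(-1.60)^i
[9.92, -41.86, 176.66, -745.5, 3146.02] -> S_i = 9.92*(-4.22)^i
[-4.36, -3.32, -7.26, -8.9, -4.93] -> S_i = Random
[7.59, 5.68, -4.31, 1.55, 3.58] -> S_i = Random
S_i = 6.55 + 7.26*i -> [6.55, 13.81, 21.07, 28.33, 35.59]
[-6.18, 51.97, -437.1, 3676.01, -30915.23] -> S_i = -6.18*(-8.41)^i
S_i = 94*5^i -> [94, 470, 2350, 11750, 58750]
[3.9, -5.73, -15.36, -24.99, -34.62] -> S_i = 3.90 + -9.63*i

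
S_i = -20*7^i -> [-20, -140, -980, -6860, -48020]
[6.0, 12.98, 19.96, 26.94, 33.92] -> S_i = 6.00 + 6.98*i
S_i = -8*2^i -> [-8, -16, -32, -64, -128]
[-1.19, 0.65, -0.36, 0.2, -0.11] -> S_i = -1.19*(-0.55)^i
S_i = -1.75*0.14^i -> [-1.75, -0.25, -0.03, -0.0, -0.0]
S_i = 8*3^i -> [8, 24, 72, 216, 648]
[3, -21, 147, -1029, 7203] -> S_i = 3*-7^i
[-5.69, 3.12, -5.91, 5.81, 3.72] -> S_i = Random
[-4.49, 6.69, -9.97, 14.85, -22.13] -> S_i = -4.49*(-1.49)^i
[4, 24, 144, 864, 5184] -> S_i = 4*6^i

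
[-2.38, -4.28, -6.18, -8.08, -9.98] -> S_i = -2.38 + -1.90*i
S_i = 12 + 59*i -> [12, 71, 130, 189, 248]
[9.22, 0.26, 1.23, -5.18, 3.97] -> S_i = Random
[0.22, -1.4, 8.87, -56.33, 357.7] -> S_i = 0.22*(-6.35)^i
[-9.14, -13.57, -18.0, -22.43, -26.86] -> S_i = -9.14 + -4.43*i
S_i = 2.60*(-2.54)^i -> [2.6, -6.6, 16.77, -42.61, 108.22]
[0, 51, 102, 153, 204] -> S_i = 0 + 51*i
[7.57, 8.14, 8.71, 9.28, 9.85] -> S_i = 7.57 + 0.57*i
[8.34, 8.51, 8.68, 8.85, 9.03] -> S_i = 8.34*1.02^i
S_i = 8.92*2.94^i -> [8.92, 26.22, 77.1, 226.68, 666.43]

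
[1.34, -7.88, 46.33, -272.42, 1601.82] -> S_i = 1.34*(-5.88)^i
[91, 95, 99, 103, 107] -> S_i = 91 + 4*i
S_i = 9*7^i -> [9, 63, 441, 3087, 21609]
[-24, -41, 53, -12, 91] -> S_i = Random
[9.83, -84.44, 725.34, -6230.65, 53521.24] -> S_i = 9.83*(-8.59)^i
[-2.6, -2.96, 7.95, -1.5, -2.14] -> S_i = Random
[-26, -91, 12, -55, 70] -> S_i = Random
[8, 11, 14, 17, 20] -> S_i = 8 + 3*i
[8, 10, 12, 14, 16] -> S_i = 8 + 2*i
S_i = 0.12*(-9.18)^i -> [0.12, -1.1, 10.11, -92.83, 852.22]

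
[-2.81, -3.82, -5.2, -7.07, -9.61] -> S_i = -2.81*1.36^i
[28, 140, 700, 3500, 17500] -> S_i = 28*5^i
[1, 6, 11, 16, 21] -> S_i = 1 + 5*i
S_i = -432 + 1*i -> [-432, -431, -430, -429, -428]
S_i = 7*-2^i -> [7, -14, 28, -56, 112]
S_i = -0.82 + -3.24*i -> [-0.82, -4.06, -7.3, -10.54, -13.78]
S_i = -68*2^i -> [-68, -136, -272, -544, -1088]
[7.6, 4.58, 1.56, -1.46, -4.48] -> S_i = 7.60 + -3.02*i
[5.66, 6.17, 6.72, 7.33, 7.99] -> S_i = 5.66*1.09^i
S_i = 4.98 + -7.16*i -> [4.98, -2.18, -9.34, -16.5, -23.66]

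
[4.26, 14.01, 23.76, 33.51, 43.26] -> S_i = 4.26 + 9.75*i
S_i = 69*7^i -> [69, 483, 3381, 23667, 165669]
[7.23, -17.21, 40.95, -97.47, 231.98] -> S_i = 7.23*(-2.38)^i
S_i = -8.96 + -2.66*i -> [-8.96, -11.62, -14.28, -16.94, -19.6]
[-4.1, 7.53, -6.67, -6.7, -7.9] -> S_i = Random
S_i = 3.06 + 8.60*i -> [3.06, 11.66, 20.26, 28.86, 37.46]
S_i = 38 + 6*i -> [38, 44, 50, 56, 62]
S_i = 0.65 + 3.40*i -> [0.65, 4.05, 7.45, 10.85, 14.25]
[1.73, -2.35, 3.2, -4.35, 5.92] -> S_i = 1.73*(-1.36)^i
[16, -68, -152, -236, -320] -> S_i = 16 + -84*i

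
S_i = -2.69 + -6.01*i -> [-2.69, -8.7, -14.71, -20.72, -26.73]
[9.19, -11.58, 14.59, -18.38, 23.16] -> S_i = 9.19*(-1.26)^i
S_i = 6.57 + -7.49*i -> [6.57, -0.92, -8.41, -15.9, -23.39]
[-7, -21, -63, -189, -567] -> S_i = -7*3^i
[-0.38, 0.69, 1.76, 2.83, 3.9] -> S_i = -0.38 + 1.07*i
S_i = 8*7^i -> [8, 56, 392, 2744, 19208]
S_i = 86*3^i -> [86, 258, 774, 2322, 6966]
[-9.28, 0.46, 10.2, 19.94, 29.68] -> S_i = -9.28 + 9.74*i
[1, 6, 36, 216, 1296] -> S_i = 1*6^i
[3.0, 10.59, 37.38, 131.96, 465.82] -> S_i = 3.00*3.53^i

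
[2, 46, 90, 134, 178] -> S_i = 2 + 44*i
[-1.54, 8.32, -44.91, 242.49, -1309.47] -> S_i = -1.54*(-5.40)^i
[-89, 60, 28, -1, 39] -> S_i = Random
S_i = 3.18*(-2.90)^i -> [3.18, -9.22, 26.74, -77.56, 224.92]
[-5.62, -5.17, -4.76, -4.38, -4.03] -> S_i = -5.62*0.92^i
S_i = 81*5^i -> [81, 405, 2025, 10125, 50625]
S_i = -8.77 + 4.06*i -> [-8.77, -4.71, -0.65, 3.41, 7.47]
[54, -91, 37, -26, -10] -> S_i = Random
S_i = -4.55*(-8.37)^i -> [-4.55, 38.08, -318.76, 2668.01, -22331.26]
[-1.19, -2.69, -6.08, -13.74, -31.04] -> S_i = -1.19*2.26^i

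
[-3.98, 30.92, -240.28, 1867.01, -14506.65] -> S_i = -3.98*(-7.77)^i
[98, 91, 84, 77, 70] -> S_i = 98 + -7*i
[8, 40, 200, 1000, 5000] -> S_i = 8*5^i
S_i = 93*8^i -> [93, 744, 5952, 47616, 380928]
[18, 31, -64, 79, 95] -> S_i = Random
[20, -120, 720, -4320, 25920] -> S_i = 20*-6^i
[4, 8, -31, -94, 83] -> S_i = Random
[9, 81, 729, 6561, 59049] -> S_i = 9*9^i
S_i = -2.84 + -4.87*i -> [-2.84, -7.71, -12.58, -17.45, -22.32]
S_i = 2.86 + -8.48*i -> [2.86, -5.62, -14.1, -22.58, -31.06]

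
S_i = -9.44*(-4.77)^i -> [-9.44, 45.03, -214.79, 1024.54, -4887.04]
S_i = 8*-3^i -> [8, -24, 72, -216, 648]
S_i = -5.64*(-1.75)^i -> [-5.64, 9.87, -17.27, 30.23, -52.9]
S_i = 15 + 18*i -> [15, 33, 51, 69, 87]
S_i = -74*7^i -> [-74, -518, -3626, -25382, -177674]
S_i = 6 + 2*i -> [6, 8, 10, 12, 14]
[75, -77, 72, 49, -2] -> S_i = Random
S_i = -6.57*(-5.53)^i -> [-6.57, 36.33, -200.92, 1111.07, -6144.21]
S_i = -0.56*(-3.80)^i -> [-0.56, 2.13, -8.09, 30.73, -116.77]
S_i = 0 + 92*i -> [0, 92, 184, 276, 368]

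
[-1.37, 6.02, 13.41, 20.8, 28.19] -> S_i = -1.37 + 7.39*i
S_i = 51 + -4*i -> [51, 47, 43, 39, 35]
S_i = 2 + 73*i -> [2, 75, 148, 221, 294]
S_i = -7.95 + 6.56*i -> [-7.95, -1.39, 5.17, 11.73, 18.29]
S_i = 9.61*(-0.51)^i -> [9.61, -4.9, 2.5, -1.27, 0.65]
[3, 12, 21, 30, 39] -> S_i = 3 + 9*i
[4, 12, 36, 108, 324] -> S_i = 4*3^i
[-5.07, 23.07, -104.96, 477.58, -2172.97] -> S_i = -5.07*(-4.55)^i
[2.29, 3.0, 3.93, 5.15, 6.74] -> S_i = 2.29*1.31^i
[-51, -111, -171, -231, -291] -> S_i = -51 + -60*i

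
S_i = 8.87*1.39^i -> [8.87, 12.33, 17.14, 23.82, 33.11]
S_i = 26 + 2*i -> [26, 28, 30, 32, 34]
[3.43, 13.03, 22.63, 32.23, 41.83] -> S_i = 3.43 + 9.60*i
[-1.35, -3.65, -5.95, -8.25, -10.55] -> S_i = -1.35 + -2.30*i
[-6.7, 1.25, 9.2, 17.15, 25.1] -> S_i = -6.70 + 7.95*i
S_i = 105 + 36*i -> [105, 141, 177, 213, 249]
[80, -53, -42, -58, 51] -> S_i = Random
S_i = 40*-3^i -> [40, -120, 360, -1080, 3240]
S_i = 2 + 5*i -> [2, 7, 12, 17, 22]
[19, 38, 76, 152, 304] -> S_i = 19*2^i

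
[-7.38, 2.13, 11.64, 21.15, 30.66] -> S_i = -7.38 + 9.51*i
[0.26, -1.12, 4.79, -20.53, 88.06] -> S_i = 0.26*(-4.29)^i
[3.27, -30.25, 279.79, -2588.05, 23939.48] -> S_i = 3.27*(-9.25)^i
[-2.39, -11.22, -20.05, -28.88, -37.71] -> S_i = -2.39 + -8.83*i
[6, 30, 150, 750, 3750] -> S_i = 6*5^i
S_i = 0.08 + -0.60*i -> [0.08, -0.52, -1.12, -1.72, -2.32]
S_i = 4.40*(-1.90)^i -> [4.4, -8.36, 15.88, -30.18, 57.34]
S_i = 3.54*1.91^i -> [3.54, 6.76, 12.91, 24.67, 47.11]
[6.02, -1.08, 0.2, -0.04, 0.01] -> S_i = 6.02*(-0.18)^i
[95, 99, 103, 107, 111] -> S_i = 95 + 4*i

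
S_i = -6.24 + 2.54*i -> [-6.24, -3.7, -1.16, 1.38, 3.92]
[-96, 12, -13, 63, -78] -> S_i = Random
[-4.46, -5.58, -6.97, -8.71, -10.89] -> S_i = -4.46*1.25^i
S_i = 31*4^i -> [31, 124, 496, 1984, 7936]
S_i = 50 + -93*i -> [50, -43, -136, -229, -322]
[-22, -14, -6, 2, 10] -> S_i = -22 + 8*i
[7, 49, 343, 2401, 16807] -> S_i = 7*7^i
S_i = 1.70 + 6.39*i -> [1.7, 8.09, 14.48, 20.87, 27.26]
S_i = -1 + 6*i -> [-1, 5, 11, 17, 23]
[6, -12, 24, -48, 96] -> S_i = 6*-2^i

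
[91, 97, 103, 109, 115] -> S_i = 91 + 6*i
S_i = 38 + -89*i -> [38, -51, -140, -229, -318]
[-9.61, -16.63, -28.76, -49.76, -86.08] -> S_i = -9.61*1.73^i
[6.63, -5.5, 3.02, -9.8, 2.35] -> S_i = Random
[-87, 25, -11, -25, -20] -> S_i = Random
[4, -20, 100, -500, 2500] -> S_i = 4*-5^i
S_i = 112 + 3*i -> [112, 115, 118, 121, 124]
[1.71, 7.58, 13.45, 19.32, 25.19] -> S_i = 1.71 + 5.87*i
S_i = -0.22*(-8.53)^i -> [-0.22, 1.88, -16.01, 136.54, -1164.71]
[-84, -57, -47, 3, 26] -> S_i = Random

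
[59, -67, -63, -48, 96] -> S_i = Random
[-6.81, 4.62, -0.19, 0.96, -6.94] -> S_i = Random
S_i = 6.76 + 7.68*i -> [6.76, 14.44, 22.12, 29.8, 37.48]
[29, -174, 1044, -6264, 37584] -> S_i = 29*-6^i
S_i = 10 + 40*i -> [10, 50, 90, 130, 170]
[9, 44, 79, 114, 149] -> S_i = 9 + 35*i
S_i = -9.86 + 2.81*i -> [-9.86, -7.05, -4.24, -1.43, 1.38]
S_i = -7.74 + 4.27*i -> [-7.74, -3.47, 0.8, 5.07, 9.34]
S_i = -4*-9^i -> [-4, 36, -324, 2916, -26244]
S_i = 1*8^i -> [1, 8, 64, 512, 4096]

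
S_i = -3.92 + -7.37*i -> [-3.92, -11.29, -18.66, -26.03, -33.4]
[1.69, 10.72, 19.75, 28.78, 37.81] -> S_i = 1.69 + 9.03*i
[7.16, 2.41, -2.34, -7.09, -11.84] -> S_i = 7.16 + -4.75*i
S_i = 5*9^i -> [5, 45, 405, 3645, 32805]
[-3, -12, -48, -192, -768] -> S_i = -3*4^i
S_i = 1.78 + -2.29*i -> [1.78, -0.51, -2.8, -5.09, -7.38]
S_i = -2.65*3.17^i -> [-2.65, -8.4, -26.63, -84.42, -267.6]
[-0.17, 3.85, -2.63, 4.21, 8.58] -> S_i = Random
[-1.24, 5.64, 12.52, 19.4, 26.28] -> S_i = -1.24 + 6.88*i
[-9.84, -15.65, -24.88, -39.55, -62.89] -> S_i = -9.84*1.59^i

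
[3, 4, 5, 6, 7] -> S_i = 3 + 1*i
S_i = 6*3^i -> [6, 18, 54, 162, 486]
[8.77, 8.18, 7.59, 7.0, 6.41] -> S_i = 8.77 + -0.59*i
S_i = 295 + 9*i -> [295, 304, 313, 322, 331]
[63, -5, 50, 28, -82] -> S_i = Random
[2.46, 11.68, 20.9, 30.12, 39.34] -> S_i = 2.46 + 9.22*i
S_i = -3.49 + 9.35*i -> [-3.49, 5.86, 15.21, 24.56, 33.91]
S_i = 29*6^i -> [29, 174, 1044, 6264, 37584]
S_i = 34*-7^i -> [34, -238, 1666, -11662, 81634]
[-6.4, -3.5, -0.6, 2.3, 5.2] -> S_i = -6.40 + 2.90*i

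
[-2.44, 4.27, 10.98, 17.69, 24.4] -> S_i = -2.44 + 6.71*i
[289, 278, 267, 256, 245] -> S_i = 289 + -11*i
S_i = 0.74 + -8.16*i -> [0.74, -7.42, -15.58, -23.74, -31.9]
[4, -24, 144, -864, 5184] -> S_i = 4*-6^i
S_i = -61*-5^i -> [-61, 305, -1525, 7625, -38125]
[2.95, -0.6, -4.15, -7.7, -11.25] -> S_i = 2.95 + -3.55*i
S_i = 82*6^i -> [82, 492, 2952, 17712, 106272]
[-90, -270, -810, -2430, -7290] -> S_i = -90*3^i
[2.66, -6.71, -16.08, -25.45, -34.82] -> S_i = 2.66 + -9.37*i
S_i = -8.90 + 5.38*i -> [-8.9, -3.52, 1.86, 7.24, 12.62]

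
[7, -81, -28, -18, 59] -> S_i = Random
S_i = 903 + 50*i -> [903, 953, 1003, 1053, 1103]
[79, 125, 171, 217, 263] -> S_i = 79 + 46*i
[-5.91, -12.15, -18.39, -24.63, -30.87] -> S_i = -5.91 + -6.24*i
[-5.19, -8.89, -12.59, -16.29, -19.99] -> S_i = -5.19 + -3.70*i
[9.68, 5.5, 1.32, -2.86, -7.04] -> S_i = 9.68 + -4.18*i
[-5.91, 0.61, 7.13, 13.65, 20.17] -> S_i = -5.91 + 6.52*i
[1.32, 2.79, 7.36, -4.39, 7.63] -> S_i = Random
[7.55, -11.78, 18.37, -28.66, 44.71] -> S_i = 7.55*(-1.56)^i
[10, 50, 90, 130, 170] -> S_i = 10 + 40*i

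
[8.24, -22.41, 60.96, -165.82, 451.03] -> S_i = 8.24*(-2.72)^i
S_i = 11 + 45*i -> [11, 56, 101, 146, 191]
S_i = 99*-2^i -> [99, -198, 396, -792, 1584]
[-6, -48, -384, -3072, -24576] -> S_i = -6*8^i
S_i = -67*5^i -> [-67, -335, -1675, -8375, -41875]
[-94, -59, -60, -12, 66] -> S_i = Random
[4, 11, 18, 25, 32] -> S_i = 4 + 7*i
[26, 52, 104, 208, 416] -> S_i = 26*2^i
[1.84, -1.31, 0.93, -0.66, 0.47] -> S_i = 1.84*(-0.71)^i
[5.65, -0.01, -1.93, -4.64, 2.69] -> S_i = Random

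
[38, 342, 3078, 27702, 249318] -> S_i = 38*9^i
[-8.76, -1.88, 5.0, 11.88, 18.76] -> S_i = -8.76 + 6.88*i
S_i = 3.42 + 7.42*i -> [3.42, 10.84, 18.26, 25.68, 33.1]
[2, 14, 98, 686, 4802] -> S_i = 2*7^i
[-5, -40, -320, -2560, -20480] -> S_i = -5*8^i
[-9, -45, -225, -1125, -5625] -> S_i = -9*5^i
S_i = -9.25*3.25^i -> [-9.25, -30.06, -97.7, -317.54, -1031.99]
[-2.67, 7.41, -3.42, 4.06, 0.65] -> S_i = Random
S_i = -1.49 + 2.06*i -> [-1.49, 0.57, 2.63, 4.69, 6.75]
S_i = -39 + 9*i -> [-39, -30, -21, -12, -3]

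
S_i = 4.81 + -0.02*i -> [4.81, 4.79, 4.77, 4.75, 4.73]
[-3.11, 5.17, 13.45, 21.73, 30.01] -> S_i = -3.11 + 8.28*i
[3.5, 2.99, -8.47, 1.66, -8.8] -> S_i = Random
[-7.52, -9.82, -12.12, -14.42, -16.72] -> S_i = -7.52 + -2.30*i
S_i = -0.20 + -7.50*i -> [-0.2, -7.7, -15.2, -22.7, -30.2]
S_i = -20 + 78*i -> [-20, 58, 136, 214, 292]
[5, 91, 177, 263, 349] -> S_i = 5 + 86*i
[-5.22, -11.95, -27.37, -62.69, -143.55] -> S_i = -5.22*2.29^i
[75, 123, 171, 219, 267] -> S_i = 75 + 48*i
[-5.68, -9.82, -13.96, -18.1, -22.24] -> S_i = -5.68 + -4.14*i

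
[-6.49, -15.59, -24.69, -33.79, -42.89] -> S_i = -6.49 + -9.10*i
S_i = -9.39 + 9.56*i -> [-9.39, 0.17, 9.73, 19.29, 28.85]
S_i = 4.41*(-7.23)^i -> [4.41, -31.88, 230.52, -1666.68, 12050.13]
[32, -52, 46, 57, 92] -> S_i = Random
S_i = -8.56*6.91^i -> [-8.56, -59.15, -408.72, -2824.28, -19515.78]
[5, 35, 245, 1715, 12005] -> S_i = 5*7^i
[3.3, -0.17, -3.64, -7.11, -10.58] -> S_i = 3.30 + -3.47*i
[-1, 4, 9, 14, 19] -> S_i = -1 + 5*i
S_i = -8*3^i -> [-8, -24, -72, -216, -648]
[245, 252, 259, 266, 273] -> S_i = 245 + 7*i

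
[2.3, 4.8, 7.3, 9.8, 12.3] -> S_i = 2.30 + 2.50*i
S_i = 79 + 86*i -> [79, 165, 251, 337, 423]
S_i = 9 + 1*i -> [9, 10, 11, 12, 13]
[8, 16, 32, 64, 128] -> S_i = 8*2^i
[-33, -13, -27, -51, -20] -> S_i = Random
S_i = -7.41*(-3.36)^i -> [-7.41, 24.9, -83.66, 281.08, -944.44]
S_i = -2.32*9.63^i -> [-2.32, -22.34, -215.15, -2071.89, -19952.31]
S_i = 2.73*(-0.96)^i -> [2.73, -2.62, 2.52, -2.42, 2.32]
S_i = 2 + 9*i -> [2, 11, 20, 29, 38]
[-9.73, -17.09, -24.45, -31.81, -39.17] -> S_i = -9.73 + -7.36*i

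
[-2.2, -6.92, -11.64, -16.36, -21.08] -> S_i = -2.20 + -4.72*i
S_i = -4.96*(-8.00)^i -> [-4.96, 39.68, -317.44, 2539.52, -20316.16]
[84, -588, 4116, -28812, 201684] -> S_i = 84*-7^i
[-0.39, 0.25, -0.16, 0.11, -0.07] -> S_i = -0.39*(-0.65)^i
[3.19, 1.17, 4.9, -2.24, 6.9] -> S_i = Random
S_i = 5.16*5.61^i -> [5.16, 28.95, 162.4, 911.04, 5110.94]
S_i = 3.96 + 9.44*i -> [3.96, 13.4, 22.84, 32.28, 41.72]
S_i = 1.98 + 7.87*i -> [1.98, 9.85, 17.72, 25.59, 33.46]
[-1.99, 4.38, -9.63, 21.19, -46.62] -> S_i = -1.99*(-2.20)^i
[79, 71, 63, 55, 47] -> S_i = 79 + -8*i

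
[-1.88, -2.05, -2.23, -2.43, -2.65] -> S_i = -1.88*1.09^i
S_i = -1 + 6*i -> [-1, 5, 11, 17, 23]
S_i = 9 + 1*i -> [9, 10, 11, 12, 13]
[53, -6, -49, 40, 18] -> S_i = Random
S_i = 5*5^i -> [5, 25, 125, 625, 3125]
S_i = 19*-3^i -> [19, -57, 171, -513, 1539]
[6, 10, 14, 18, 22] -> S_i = 6 + 4*i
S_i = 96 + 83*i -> [96, 179, 262, 345, 428]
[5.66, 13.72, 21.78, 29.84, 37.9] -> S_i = 5.66 + 8.06*i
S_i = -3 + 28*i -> [-3, 25, 53, 81, 109]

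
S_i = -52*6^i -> [-52, -312, -1872, -11232, -67392]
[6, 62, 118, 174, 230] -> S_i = 6 + 56*i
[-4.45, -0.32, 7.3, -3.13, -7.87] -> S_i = Random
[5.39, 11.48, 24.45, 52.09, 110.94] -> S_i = 5.39*2.13^i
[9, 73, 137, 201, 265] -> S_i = 9 + 64*i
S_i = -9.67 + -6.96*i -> [-9.67, -16.63, -23.59, -30.55, -37.51]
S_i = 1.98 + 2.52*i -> [1.98, 4.5, 7.02, 9.54, 12.06]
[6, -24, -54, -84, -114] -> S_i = 6 + -30*i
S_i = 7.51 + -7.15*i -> [7.51, 0.36, -6.79, -13.94, -21.09]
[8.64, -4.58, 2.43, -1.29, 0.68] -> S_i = 8.64*(-0.53)^i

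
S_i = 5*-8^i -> [5, -40, 320, -2560, 20480]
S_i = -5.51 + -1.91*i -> [-5.51, -7.42, -9.33, -11.24, -13.15]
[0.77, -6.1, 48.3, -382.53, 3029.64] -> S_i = 0.77*(-7.92)^i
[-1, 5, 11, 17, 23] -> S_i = -1 + 6*i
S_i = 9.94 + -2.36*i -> [9.94, 7.58, 5.22, 2.86, 0.5]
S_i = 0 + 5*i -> [0, 5, 10, 15, 20]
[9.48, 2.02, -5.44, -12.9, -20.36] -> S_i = 9.48 + -7.46*i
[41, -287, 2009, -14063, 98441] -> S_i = 41*-7^i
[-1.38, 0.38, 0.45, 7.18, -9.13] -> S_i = Random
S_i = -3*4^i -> [-3, -12, -48, -192, -768]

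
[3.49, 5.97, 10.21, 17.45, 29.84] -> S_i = 3.49*1.71^i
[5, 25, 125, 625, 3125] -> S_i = 5*5^i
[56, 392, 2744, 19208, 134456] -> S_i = 56*7^i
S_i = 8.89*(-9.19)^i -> [8.89, -81.7, 750.81, -6899.99, 63410.88]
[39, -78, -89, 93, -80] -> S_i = Random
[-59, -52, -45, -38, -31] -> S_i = -59 + 7*i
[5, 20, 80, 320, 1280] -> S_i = 5*4^i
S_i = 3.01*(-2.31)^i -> [3.01, -6.95, 16.06, -37.1, 85.71]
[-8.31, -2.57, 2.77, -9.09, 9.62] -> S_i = Random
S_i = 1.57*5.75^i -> [1.57, 9.03, 51.91, 298.47, 1716.21]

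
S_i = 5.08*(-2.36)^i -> [5.08, -11.99, 28.29, -66.77, 157.58]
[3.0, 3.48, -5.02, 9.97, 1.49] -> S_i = Random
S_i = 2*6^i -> [2, 12, 72, 432, 2592]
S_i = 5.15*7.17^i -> [5.15, 36.93, 264.76, 1898.3, 13610.81]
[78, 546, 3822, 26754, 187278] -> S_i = 78*7^i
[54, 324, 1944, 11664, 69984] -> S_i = 54*6^i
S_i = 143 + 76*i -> [143, 219, 295, 371, 447]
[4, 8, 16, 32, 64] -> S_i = 4*2^i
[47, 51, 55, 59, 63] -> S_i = 47 + 4*i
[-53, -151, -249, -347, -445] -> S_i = -53 + -98*i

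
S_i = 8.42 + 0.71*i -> [8.42, 9.13, 9.84, 10.55, 11.26]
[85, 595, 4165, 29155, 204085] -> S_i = 85*7^i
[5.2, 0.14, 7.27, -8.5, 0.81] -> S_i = Random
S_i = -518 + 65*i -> [-518, -453, -388, -323, -258]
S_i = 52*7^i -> [52, 364, 2548, 17836, 124852]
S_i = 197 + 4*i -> [197, 201, 205, 209, 213]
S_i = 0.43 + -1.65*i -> [0.43, -1.22, -2.87, -4.52, -6.17]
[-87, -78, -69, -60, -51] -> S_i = -87 + 9*i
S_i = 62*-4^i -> [62, -248, 992, -3968, 15872]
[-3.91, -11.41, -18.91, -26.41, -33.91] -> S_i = -3.91 + -7.50*i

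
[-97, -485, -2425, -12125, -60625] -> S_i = -97*5^i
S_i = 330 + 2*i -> [330, 332, 334, 336, 338]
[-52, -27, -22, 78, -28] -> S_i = Random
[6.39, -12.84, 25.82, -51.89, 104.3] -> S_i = 6.39*(-2.01)^i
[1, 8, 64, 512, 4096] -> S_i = 1*8^i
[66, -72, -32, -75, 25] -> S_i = Random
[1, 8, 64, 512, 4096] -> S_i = 1*8^i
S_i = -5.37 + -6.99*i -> [-5.37, -12.36, -19.35, -26.34, -33.33]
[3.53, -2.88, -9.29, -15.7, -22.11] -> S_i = 3.53 + -6.41*i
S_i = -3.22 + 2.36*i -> [-3.22, -0.86, 1.5, 3.86, 6.22]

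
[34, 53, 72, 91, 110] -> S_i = 34 + 19*i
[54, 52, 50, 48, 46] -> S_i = 54 + -2*i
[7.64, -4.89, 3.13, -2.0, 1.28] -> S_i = 7.64*(-0.64)^i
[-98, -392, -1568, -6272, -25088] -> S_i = -98*4^i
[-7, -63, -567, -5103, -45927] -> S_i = -7*9^i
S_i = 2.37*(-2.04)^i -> [2.37, -4.83, 9.86, -20.12, 41.05]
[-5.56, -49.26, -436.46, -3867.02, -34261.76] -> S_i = -5.56*8.86^i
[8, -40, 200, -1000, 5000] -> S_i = 8*-5^i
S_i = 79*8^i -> [79, 632, 5056, 40448, 323584]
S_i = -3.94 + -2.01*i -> [-3.94, -5.95, -7.96, -9.97, -11.98]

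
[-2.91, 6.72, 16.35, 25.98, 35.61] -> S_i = -2.91 + 9.63*i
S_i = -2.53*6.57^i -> [-2.53, -16.62, -109.21, -717.49, -4713.92]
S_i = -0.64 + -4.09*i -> [-0.64, -4.73, -8.82, -12.91, -17.0]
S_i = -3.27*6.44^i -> [-3.27, -21.06, -135.62, -873.38, -5624.59]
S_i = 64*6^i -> [64, 384, 2304, 13824, 82944]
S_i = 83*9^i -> [83, 747, 6723, 60507, 544563]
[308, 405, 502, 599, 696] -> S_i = 308 + 97*i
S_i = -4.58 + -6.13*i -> [-4.58, -10.71, -16.84, -22.97, -29.1]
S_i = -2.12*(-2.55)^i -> [-2.12, 5.41, -13.79, 35.15, -89.64]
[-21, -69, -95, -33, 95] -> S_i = Random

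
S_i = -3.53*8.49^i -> [-3.53, -29.97, -254.44, -2160.22, -18340.26]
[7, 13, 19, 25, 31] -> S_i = 7 + 6*i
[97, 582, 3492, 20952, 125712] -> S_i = 97*6^i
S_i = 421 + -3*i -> [421, 418, 415, 412, 409]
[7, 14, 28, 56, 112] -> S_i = 7*2^i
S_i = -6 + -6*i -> [-6, -12, -18, -24, -30]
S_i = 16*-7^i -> [16, -112, 784, -5488, 38416]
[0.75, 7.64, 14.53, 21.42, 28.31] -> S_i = 0.75 + 6.89*i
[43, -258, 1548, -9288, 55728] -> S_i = 43*-6^i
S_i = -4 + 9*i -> [-4, 5, 14, 23, 32]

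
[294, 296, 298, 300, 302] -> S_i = 294 + 2*i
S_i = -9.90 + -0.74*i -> [-9.9, -10.64, -11.38, -12.12, -12.86]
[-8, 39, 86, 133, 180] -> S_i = -8 + 47*i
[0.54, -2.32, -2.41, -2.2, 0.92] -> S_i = Random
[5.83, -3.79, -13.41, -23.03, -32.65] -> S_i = 5.83 + -9.62*i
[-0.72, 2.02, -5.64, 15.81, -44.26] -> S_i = -0.72*(-2.80)^i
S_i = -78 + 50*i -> [-78, -28, 22, 72, 122]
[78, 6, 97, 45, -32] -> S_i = Random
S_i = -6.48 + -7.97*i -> [-6.48, -14.45, -22.42, -30.39, -38.36]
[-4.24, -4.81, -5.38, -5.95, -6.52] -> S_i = -4.24 + -0.57*i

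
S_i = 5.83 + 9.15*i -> [5.83, 14.98, 24.13, 33.28, 42.43]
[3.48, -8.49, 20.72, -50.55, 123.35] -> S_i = 3.48*(-2.44)^i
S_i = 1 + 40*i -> [1, 41, 81, 121, 161]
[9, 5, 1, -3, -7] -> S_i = 9 + -4*i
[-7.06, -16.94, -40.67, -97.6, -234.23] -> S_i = -7.06*2.40^i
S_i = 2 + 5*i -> [2, 7, 12, 17, 22]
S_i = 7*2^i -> [7, 14, 28, 56, 112]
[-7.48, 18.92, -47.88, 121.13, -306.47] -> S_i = -7.48*(-2.53)^i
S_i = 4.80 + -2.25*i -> [4.8, 2.55, 0.3, -1.95, -4.2]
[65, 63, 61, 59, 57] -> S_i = 65 + -2*i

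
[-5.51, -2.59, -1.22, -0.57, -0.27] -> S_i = -5.51*0.47^i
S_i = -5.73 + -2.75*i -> [-5.73, -8.48, -11.23, -13.98, -16.73]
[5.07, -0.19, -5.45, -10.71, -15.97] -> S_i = 5.07 + -5.26*i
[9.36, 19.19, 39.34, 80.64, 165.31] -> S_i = 9.36*2.05^i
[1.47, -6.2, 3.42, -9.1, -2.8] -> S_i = Random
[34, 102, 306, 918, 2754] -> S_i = 34*3^i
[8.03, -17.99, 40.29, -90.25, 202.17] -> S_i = 8.03*(-2.24)^i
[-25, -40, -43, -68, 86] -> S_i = Random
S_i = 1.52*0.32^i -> [1.52, 0.49, 0.16, 0.05, 0.02]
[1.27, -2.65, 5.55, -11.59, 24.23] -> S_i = 1.27*(-2.09)^i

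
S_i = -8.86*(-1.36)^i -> [-8.86, 12.05, -16.39, 22.29, -30.31]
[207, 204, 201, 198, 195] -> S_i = 207 + -3*i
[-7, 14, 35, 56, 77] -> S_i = -7 + 21*i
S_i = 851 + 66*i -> [851, 917, 983, 1049, 1115]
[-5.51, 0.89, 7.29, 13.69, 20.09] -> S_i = -5.51 + 6.40*i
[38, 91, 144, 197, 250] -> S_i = 38 + 53*i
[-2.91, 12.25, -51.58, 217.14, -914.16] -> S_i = -2.91*(-4.21)^i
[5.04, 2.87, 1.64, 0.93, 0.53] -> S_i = 5.04*0.57^i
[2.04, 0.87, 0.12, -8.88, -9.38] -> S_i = Random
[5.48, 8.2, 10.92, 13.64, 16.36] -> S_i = 5.48 + 2.72*i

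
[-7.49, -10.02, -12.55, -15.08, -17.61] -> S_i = -7.49 + -2.53*i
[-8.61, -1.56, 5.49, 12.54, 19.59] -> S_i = -8.61 + 7.05*i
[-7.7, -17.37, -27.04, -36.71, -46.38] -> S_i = -7.70 + -9.67*i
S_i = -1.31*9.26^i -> [-1.31, -12.13, -112.33, -1040.17, -9631.97]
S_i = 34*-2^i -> [34, -68, 136, -272, 544]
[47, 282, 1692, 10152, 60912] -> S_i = 47*6^i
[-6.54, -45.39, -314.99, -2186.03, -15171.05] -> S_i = -6.54*6.94^i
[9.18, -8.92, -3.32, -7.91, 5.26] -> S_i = Random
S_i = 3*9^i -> [3, 27, 243, 2187, 19683]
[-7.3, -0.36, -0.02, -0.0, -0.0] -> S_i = -7.30*0.05^i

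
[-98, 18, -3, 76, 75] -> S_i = Random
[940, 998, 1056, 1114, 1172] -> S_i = 940 + 58*i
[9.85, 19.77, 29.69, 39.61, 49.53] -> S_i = 9.85 + 9.92*i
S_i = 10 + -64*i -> [10, -54, -118, -182, -246]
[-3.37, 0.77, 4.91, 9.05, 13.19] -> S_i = -3.37 + 4.14*i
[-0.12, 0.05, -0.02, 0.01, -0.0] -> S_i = -0.12*(-0.39)^i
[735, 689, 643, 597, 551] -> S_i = 735 + -46*i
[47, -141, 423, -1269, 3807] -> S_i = 47*-3^i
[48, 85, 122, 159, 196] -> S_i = 48 + 37*i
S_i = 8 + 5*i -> [8, 13, 18, 23, 28]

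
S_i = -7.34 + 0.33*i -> [-7.34, -7.01, -6.68, -6.35, -6.02]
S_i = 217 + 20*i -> [217, 237, 257, 277, 297]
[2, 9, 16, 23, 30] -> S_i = 2 + 7*i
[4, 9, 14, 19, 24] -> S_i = 4 + 5*i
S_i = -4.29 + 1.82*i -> [-4.29, -2.47, -0.65, 1.17, 2.99]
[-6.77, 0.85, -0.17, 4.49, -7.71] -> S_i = Random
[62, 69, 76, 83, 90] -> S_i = 62 + 7*i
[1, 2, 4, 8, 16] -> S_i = 1*2^i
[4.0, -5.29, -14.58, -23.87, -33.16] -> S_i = 4.00 + -9.29*i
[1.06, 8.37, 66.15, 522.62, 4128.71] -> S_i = 1.06*7.90^i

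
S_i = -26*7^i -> [-26, -182, -1274, -8918, -62426]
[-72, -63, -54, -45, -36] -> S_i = -72 + 9*i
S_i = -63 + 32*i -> [-63, -31, 1, 33, 65]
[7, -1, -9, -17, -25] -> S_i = 7 + -8*i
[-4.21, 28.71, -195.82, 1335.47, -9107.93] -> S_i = -4.21*(-6.82)^i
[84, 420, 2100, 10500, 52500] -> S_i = 84*5^i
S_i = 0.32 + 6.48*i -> [0.32, 6.8, 13.28, 19.76, 26.24]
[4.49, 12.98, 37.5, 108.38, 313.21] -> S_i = 4.49*2.89^i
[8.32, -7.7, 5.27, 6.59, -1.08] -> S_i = Random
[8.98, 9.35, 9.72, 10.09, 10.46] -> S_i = 8.98 + 0.37*i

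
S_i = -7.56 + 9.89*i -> [-7.56, 2.33, 12.22, 22.11, 32.0]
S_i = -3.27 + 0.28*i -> [-3.27, -2.99, -2.71, -2.43, -2.15]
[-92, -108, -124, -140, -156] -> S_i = -92 + -16*i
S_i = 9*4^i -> [9, 36, 144, 576, 2304]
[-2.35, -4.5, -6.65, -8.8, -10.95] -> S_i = -2.35 + -2.15*i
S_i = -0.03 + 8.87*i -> [-0.03, 8.84, 17.71, 26.58, 35.45]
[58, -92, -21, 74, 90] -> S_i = Random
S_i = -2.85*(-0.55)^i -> [-2.85, 1.57, -0.86, 0.47, -0.26]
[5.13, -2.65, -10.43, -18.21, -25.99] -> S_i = 5.13 + -7.78*i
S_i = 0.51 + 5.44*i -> [0.51, 5.95, 11.39, 16.83, 22.27]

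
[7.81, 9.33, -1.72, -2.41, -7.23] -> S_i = Random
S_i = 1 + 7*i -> [1, 8, 15, 22, 29]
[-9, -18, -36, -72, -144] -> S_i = -9*2^i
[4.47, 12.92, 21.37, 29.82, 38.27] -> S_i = 4.47 + 8.45*i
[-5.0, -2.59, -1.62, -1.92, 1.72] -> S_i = Random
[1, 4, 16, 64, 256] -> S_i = 1*4^i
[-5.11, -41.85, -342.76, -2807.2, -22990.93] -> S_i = -5.11*8.19^i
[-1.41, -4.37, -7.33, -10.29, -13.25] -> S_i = -1.41 + -2.96*i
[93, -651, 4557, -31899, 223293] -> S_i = 93*-7^i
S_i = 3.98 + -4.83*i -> [3.98, -0.85, -5.68, -10.51, -15.34]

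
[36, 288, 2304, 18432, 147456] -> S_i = 36*8^i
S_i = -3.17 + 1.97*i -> [-3.17, -1.2, 0.77, 2.74, 4.71]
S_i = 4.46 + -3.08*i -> [4.46, 1.38, -1.7, -4.78, -7.86]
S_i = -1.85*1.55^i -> [-1.85, -2.87, -4.44, -6.89, -10.68]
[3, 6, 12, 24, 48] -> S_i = 3*2^i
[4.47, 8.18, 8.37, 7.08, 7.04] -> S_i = Random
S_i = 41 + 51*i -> [41, 92, 143, 194, 245]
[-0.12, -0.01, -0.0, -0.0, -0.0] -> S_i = -0.12*0.12^i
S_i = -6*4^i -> [-6, -24, -96, -384, -1536]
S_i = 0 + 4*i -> [0, 4, 8, 12, 16]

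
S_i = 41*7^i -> [41, 287, 2009, 14063, 98441]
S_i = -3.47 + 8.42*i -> [-3.47, 4.95, 13.37, 21.79, 30.21]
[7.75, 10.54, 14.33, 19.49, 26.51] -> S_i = 7.75*1.36^i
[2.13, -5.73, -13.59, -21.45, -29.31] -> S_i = 2.13 + -7.86*i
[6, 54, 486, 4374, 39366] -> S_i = 6*9^i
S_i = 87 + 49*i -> [87, 136, 185, 234, 283]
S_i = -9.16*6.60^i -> [-9.16, -60.46, -399.01, -2633.46, -17380.86]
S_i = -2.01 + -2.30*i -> [-2.01, -4.31, -6.61, -8.91, -11.21]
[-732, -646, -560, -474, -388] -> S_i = -732 + 86*i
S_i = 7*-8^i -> [7, -56, 448, -3584, 28672]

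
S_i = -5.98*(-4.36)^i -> [-5.98, 26.07, -113.68, 495.63, -2160.96]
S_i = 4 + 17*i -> [4, 21, 38, 55, 72]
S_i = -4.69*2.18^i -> [-4.69, -10.22, -22.29, -48.59, -105.93]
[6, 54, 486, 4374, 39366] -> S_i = 6*9^i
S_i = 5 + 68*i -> [5, 73, 141, 209, 277]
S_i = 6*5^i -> [6, 30, 150, 750, 3750]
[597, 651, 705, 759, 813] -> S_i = 597 + 54*i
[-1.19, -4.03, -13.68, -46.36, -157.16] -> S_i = -1.19*3.39^i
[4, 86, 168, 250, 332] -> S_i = 4 + 82*i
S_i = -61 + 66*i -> [-61, 5, 71, 137, 203]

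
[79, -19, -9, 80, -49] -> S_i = Random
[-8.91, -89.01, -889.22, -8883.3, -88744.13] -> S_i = -8.91*9.99^i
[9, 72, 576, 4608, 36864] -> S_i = 9*8^i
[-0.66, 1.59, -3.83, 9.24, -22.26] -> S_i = -0.66*(-2.41)^i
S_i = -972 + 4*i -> [-972, -968, -964, -960, -956]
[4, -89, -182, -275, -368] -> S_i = 4 + -93*i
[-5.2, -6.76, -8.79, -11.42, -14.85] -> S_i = -5.20*1.30^i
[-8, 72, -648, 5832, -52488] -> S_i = -8*-9^i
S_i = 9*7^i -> [9, 63, 441, 3087, 21609]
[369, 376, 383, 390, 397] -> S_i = 369 + 7*i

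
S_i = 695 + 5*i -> [695, 700, 705, 710, 715]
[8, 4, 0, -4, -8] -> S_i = 8 + -4*i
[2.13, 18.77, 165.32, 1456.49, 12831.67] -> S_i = 2.13*8.81^i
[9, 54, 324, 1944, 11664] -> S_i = 9*6^i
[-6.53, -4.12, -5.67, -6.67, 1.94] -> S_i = Random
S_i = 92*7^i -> [92, 644, 4508, 31556, 220892]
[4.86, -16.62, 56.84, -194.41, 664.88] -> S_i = 4.86*(-3.42)^i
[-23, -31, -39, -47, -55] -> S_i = -23 + -8*i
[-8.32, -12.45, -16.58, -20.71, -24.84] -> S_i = -8.32 + -4.13*i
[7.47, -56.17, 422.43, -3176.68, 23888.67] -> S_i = 7.47*(-7.52)^i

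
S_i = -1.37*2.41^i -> [-1.37, -3.3, -7.96, -19.18, -46.22]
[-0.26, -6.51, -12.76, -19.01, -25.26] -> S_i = -0.26 + -6.25*i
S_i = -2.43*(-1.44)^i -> [-2.43, 3.5, -5.04, 7.26, -10.45]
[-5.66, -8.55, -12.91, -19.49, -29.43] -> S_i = -5.66*1.51^i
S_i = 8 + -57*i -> [8, -49, -106, -163, -220]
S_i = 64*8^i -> [64, 512, 4096, 32768, 262144]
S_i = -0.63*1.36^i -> [-0.63, -0.86, -1.17, -1.58, -2.16]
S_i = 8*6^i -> [8, 48, 288, 1728, 10368]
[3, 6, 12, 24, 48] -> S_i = 3*2^i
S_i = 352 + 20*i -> [352, 372, 392, 412, 432]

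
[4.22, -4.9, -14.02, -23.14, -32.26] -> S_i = 4.22 + -9.12*i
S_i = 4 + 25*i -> [4, 29, 54, 79, 104]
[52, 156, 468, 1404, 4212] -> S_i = 52*3^i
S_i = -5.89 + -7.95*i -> [-5.89, -13.84, -21.79, -29.74, -37.69]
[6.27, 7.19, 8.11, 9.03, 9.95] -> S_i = 6.27 + 0.92*i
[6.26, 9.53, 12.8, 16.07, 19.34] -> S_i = 6.26 + 3.27*i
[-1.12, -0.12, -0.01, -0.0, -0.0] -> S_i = -1.12*0.11^i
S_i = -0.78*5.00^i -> [-0.78, -3.9, -19.5, -97.5, -487.5]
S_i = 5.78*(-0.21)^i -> [5.78, -1.21, 0.25, -0.05, 0.01]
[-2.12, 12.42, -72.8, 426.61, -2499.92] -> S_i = -2.12*(-5.86)^i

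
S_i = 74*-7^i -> [74, -518, 3626, -25382, 177674]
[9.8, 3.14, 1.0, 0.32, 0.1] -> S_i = 9.80*0.32^i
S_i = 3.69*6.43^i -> [3.69, 23.73, 152.56, 980.98, 6307.69]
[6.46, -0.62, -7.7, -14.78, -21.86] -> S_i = 6.46 + -7.08*i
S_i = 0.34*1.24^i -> [0.34, 0.42, 0.52, 0.65, 0.8]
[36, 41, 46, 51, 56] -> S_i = 36 + 5*i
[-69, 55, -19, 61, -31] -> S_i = Random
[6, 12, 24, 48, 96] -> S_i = 6*2^i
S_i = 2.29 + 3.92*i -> [2.29, 6.21, 10.13, 14.05, 17.97]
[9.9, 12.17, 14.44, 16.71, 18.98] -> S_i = 9.90 + 2.27*i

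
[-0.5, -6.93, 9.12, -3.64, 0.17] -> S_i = Random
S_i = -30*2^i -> [-30, -60, -120, -240, -480]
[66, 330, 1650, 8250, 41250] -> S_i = 66*5^i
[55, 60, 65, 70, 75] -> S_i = 55 + 5*i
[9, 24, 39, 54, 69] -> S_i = 9 + 15*i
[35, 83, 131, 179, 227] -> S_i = 35 + 48*i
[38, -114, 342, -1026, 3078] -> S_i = 38*-3^i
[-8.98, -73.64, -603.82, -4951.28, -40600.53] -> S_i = -8.98*8.20^i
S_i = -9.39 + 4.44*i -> [-9.39, -4.95, -0.51, 3.93, 8.37]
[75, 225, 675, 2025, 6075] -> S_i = 75*3^i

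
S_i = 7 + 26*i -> [7, 33, 59, 85, 111]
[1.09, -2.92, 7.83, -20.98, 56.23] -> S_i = 1.09*(-2.68)^i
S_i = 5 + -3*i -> [5, 2, -1, -4, -7]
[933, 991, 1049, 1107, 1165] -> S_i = 933 + 58*i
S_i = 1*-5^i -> [1, -5, 25, -125, 625]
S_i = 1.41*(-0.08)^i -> [1.41, -0.11, 0.01, -0.0, 0.0]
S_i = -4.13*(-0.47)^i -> [-4.13, 1.94, -0.91, 0.43, -0.2]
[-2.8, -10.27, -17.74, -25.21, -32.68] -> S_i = -2.80 + -7.47*i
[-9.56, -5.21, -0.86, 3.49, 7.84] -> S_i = -9.56 + 4.35*i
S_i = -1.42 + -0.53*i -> [-1.42, -1.95, -2.48, -3.01, -3.54]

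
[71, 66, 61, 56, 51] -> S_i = 71 + -5*i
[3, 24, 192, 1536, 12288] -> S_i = 3*8^i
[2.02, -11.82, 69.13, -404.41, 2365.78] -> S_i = 2.02*(-5.85)^i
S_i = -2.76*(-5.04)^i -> [-2.76, 13.91, -70.11, 353.35, -1780.87]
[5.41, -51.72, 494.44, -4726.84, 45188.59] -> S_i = 5.41*(-9.56)^i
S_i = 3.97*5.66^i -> [3.97, 22.47, 127.18, 719.85, 4074.33]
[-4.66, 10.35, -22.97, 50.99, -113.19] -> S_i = -4.66*(-2.22)^i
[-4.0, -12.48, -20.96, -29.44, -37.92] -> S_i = -4.00 + -8.48*i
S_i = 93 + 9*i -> [93, 102, 111, 120, 129]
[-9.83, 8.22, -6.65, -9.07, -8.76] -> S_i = Random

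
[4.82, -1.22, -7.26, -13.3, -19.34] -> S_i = 4.82 + -6.04*i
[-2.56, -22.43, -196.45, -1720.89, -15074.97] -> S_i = -2.56*8.76^i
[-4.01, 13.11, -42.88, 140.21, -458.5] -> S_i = -4.01*(-3.27)^i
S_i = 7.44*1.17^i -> [7.44, 8.7, 10.18, 11.92, 13.94]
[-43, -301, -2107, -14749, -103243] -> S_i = -43*7^i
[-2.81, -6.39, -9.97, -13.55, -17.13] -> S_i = -2.81 + -3.58*i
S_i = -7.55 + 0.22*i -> [-7.55, -7.33, -7.11, -6.89, -6.67]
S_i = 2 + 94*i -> [2, 96, 190, 284, 378]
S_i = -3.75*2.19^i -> [-3.75, -8.21, -17.99, -39.39, -86.26]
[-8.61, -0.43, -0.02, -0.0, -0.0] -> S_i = -8.61*0.05^i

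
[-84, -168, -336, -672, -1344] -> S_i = -84*2^i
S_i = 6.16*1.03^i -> [6.16, 6.34, 6.54, 6.73, 6.93]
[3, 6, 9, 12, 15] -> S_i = 3 + 3*i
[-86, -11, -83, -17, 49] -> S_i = Random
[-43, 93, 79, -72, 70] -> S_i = Random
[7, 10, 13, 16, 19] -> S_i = 7 + 3*i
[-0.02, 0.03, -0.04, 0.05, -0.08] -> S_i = -0.02*(-1.40)^i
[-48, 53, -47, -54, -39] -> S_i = Random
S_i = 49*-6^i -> [49, -294, 1764, -10584, 63504]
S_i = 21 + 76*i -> [21, 97, 173, 249, 325]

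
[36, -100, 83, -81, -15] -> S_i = Random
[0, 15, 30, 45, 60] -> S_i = 0 + 15*i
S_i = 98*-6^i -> [98, -588, 3528, -21168, 127008]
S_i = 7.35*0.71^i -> [7.35, 5.22, 3.71, 2.63, 1.87]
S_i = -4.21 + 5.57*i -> [-4.21, 1.36, 6.93, 12.5, 18.07]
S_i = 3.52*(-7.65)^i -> [3.52, -26.93, 206.0, -1575.89, 12055.59]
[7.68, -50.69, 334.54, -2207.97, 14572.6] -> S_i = 7.68*(-6.60)^i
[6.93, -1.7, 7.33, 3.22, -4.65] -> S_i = Random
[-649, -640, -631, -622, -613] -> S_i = -649 + 9*i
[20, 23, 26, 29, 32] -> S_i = 20 + 3*i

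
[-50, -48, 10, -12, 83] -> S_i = Random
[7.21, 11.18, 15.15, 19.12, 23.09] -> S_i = 7.21 + 3.97*i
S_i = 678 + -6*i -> [678, 672, 666, 660, 654]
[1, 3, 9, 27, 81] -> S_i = 1*3^i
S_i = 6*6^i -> [6, 36, 216, 1296, 7776]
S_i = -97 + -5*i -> [-97, -102, -107, -112, -117]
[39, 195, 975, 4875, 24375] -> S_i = 39*5^i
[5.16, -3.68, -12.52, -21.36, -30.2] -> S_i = 5.16 + -8.84*i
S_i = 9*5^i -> [9, 45, 225, 1125, 5625]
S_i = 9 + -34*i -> [9, -25, -59, -93, -127]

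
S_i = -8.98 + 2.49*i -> [-8.98, -6.49, -4.0, -1.51, 0.98]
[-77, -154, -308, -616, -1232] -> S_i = -77*2^i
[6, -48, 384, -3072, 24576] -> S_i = 6*-8^i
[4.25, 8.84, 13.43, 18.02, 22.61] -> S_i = 4.25 + 4.59*i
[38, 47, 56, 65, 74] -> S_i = 38 + 9*i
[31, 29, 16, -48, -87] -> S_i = Random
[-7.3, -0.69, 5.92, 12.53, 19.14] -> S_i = -7.30 + 6.61*i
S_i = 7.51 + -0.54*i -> [7.51, 6.97, 6.43, 5.89, 5.35]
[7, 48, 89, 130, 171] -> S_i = 7 + 41*i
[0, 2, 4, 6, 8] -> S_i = 0 + 2*i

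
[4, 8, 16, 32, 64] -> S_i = 4*2^i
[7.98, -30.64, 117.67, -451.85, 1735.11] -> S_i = 7.98*(-3.84)^i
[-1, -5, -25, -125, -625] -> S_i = -1*5^i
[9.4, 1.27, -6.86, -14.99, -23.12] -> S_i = 9.40 + -8.13*i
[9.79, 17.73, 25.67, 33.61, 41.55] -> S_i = 9.79 + 7.94*i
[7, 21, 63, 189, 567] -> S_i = 7*3^i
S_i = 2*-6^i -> [2, -12, 72, -432, 2592]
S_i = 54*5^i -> [54, 270, 1350, 6750, 33750]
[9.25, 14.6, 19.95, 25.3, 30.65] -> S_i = 9.25 + 5.35*i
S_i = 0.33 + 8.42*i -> [0.33, 8.75, 17.17, 25.59, 34.01]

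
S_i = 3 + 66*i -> [3, 69, 135, 201, 267]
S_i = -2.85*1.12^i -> [-2.85, -3.19, -3.58, -4.0, -4.48]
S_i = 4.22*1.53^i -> [4.22, 6.46, 9.88, 15.11, 23.12]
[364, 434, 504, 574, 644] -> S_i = 364 + 70*i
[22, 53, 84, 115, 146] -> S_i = 22 + 31*i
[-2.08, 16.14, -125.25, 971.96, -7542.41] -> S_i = -2.08*(-7.76)^i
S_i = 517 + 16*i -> [517, 533, 549, 565, 581]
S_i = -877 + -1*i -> [-877, -878, -879, -880, -881]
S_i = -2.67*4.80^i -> [-2.67, -12.82, -61.52, -295.28, -1417.35]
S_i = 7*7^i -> [7, 49, 343, 2401, 16807]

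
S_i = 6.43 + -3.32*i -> [6.43, 3.11, -0.21, -3.53, -6.85]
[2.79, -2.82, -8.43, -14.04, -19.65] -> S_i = 2.79 + -5.61*i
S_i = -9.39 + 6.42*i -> [-9.39, -2.97, 3.45, 9.87, 16.29]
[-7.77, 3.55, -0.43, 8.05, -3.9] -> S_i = Random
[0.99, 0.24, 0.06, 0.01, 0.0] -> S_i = 0.99*0.24^i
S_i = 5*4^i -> [5, 20, 80, 320, 1280]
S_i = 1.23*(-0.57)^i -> [1.23, -0.7, 0.4, -0.23, 0.13]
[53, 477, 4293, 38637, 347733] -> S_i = 53*9^i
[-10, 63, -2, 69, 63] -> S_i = Random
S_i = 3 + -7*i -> [3, -4, -11, -18, -25]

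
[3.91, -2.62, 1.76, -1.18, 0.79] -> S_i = 3.91*(-0.67)^i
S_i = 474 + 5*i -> [474, 479, 484, 489, 494]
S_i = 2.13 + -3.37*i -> [2.13, -1.24, -4.61, -7.98, -11.35]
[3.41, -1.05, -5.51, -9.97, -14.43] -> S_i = 3.41 + -4.46*i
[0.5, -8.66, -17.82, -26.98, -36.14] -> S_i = 0.50 + -9.16*i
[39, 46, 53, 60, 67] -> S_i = 39 + 7*i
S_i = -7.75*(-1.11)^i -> [-7.75, 8.6, -9.55, 10.6, -11.77]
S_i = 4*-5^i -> [4, -20, 100, -500, 2500]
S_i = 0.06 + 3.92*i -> [0.06, 3.98, 7.9, 11.82, 15.74]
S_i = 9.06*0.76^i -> [9.06, 6.89, 5.23, 3.98, 3.02]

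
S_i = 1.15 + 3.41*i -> [1.15, 4.56, 7.97, 11.38, 14.79]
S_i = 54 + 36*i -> [54, 90, 126, 162, 198]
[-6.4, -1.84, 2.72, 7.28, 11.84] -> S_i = -6.40 + 4.56*i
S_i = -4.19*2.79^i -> [-4.19, -11.69, -32.62, -91.0, -253.88]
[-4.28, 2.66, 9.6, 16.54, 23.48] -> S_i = -4.28 + 6.94*i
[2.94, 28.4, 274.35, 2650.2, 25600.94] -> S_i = 2.94*9.66^i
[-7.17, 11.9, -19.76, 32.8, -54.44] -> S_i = -7.17*(-1.66)^i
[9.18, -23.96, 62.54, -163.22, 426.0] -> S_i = 9.18*(-2.61)^i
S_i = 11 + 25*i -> [11, 36, 61, 86, 111]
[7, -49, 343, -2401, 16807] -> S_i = 7*-7^i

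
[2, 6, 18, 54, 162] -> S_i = 2*3^i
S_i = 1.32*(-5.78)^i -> [1.32, -7.63, 44.1, -254.89, 1473.28]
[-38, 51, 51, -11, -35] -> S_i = Random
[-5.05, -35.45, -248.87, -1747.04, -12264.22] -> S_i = -5.05*7.02^i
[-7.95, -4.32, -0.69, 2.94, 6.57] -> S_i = -7.95 + 3.63*i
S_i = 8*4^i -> [8, 32, 128, 512, 2048]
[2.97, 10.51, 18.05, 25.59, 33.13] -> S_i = 2.97 + 7.54*i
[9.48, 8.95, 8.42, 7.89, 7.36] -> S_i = 9.48 + -0.53*i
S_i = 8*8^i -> [8, 64, 512, 4096, 32768]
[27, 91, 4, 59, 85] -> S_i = Random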